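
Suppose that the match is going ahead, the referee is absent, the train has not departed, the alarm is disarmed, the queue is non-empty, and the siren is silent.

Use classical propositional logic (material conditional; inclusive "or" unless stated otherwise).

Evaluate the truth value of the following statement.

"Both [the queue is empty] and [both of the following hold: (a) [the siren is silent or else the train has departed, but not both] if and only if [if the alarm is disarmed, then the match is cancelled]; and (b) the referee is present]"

Let U = "the queue is empty" (F), V = "the siren is sounding" (F), R = "the train has departed" (F), S = "the alarm is armed" (F), P = "the match is cancelled" (F), Q = "the referee is present" (F).
In symbols: U ∧ (((¬V ⊕ R) ↔ (¬S → P)) ∧ Q)

¬V = ¬F = T
¬V ⊕ R = T ⊕ F = T
¬S = ¬F = T
¬S → P = T → F = F
(¬V ⊕ R) ↔ (¬S → P) = T ↔ F = F
((¬V ⊕ R) ↔ (¬S → P)) ∧ Q = F ∧ F = F
U ∧ (((¬V ⊕ R) ↔ (¬S → P)) ∧ Q) = F ∧ F = F

The statement is false.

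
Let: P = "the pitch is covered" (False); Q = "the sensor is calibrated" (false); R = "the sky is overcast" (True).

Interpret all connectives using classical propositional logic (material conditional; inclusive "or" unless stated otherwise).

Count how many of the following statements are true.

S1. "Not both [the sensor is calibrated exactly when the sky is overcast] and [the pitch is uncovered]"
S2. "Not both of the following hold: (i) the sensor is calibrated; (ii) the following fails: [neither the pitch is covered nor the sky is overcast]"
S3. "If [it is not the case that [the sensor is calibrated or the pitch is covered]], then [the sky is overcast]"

3

S1: In symbols: (Q <-> R) nand ~P

Q <-> R = F <-> T = F
~P = ~F = T
(Q <-> R) nand ~P = F nand T = T
Hence S1 is true.

S2: Formalization: Q nand ~(P nor R)

P nor R = F nor T = F
~(P nor R) = ~F = T
Q nand ~(P nor R) = F nand T = T
Hence S2 is true.

S3: Formalization: ~(Q | P) -> R

Q | P = F | F = F
~(Q | P) = ~F = T
~(Q | P) -> R = T -> T = T
Hence S3 is true.

Count: 3.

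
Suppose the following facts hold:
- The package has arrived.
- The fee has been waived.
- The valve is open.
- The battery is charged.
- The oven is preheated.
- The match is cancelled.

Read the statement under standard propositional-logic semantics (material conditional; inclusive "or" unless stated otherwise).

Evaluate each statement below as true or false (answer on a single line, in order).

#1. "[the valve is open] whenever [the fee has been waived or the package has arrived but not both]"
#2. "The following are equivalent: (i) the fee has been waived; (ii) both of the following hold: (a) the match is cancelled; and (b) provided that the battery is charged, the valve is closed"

#1 True; #2 False

Let P = "the fee has been waived" (T), S = "the package has arrived" (T), N = "the valve is open" (T), G = "the match is cancelled" (T), R = "the battery is charged" (T).

#1: In symbols: (P ⊕ S) → N

P ⊕ S = T ⊕ T = F
(P ⊕ S) → N = F → T = T
So #1 is true.

#2: In symbols: P ↔ (G ∧ (R → ¬N))

¬N = ¬T = F
R → ¬N = T → F = F
G ∧ (R → ¬N) = T ∧ F = F
P ↔ (G ∧ (R → ¬N)) = T ↔ F = F
So #2 is false.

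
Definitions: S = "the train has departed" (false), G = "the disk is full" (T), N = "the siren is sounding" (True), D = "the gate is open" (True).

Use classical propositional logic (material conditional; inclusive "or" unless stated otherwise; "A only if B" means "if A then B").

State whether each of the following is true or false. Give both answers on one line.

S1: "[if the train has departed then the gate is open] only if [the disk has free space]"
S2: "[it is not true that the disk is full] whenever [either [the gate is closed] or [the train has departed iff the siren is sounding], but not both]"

S1 false, S2 true

S1: This is (S → D) → ¬G.

S → D = F → T = T
¬G = ¬T = F
(S → D) → ¬G = T → F = F
So S1 is false.

S2: Parsed as (¬D ⊕ (S ↔ N)) → ¬G

¬D = ¬T = F
S ↔ N = F ↔ T = F
¬D ⊕ (S ↔ N) = F ⊕ F = F
¬G = ¬T = F
(¬D ⊕ (S ↔ N)) → ¬G = F → F = T
Hence S2 is true.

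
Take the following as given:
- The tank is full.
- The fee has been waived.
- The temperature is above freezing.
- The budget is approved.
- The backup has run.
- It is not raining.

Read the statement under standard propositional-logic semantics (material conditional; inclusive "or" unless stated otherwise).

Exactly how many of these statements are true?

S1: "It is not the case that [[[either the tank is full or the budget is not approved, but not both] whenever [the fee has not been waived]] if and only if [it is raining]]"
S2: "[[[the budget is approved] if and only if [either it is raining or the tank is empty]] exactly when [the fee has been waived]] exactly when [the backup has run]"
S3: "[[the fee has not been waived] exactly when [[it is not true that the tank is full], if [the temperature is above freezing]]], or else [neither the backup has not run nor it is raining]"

2

Let Q = "the fee has been waived" (T), P = "the tank is full" (T), S = "the budget is approved" (T), V = "it is raining" (F), U = "the backup has run" (T), R = "the temperature is below freezing" (F).

S1: This is ¬((¬Q → (P ⊕ ¬S)) ↔ V).

¬Q = ¬T = F
¬S = ¬T = F
P ⊕ ¬S = T ⊕ F = T
¬Q → (P ⊕ ¬S) = F → T = T
(¬Q → (P ⊕ ¬S)) ↔ V = T ↔ F = F
¬((¬Q → (P ⊕ ¬S)) ↔ V) = ¬F = T
Hence S1 is true.

S2: Formalization: ((S ↔ (V ∨ ¬P)) ↔ Q) ↔ U

¬P = ¬T = F
V ∨ ¬P = F ∨ F = F
S ↔ (V ∨ ¬P) = T ↔ F = F
(S ↔ (V ∨ ¬P)) ↔ Q = F ↔ T = F
((S ↔ (V ∨ ¬P)) ↔ Q) ↔ U = F ↔ T = F
So S2 is false.

S3: Formalization: (¬Q ↔ (¬R → ¬P)) ∨ (¬U ↓ V)

¬Q = ¬T = F
¬R = ¬F = T
¬P = ¬T = F
¬R → ¬P = T → F = F
¬Q ↔ (¬R → ¬P) = F ↔ F = T
¬U = ¬T = F
¬U ↓ V = F ↓ F = T
(¬Q ↔ (¬R → ¬P)) ∨ (¬U ↓ V) = T ∨ T = T
Thus S3 is true.

2 of the 3 statements are true (S1, S3).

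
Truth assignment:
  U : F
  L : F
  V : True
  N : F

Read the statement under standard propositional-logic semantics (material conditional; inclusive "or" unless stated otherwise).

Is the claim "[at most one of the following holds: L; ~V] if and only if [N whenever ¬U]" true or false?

The statement is false.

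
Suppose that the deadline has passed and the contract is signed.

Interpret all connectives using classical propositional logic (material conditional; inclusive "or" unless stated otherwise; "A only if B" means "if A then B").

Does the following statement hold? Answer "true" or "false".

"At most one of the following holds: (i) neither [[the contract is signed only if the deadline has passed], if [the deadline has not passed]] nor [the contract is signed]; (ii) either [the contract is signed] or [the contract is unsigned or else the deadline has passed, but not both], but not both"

True

Let P = "the deadline has passed" (True), Q = "the contract is signed" (True).
This is ((not P -> (Q -> P)) nor Q) nand (Q xor (not Q xor P)).

not P = not True = False
Q -> P = True -> True = True
not P -> (Q -> P) = False -> True = True
(not P -> (Q -> P)) nor Q = True nor True = False
not Q = not True = False
not Q xor P = False xor True = True
Q xor (not Q xor P) = True xor True = False
((not P -> (Q -> P)) nor Q) nand (Q xor (not Q xor P)) = False nand False = True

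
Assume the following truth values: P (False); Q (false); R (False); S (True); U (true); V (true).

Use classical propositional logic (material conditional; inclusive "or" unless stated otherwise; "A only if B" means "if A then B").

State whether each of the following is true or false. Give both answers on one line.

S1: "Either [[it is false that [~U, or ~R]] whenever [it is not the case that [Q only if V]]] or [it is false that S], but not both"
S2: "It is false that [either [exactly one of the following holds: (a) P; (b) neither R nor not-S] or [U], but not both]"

S1 T, S2 T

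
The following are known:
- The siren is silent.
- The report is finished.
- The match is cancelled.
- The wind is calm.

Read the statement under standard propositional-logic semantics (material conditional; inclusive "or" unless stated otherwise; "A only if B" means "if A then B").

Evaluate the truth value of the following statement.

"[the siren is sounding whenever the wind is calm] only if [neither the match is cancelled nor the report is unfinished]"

True

Let S = "the wind is strong" (False), P = "the siren is sounding" (False), R = "the match is cancelled" (True), Q = "the report is finished" (True).
This is (not S -> P) -> (R nor not Q).

not S = not False = True
not S -> P = True -> False = False
not Q = not True = False
R nor not Q = True nor False = False
(not S -> P) -> (R nor not Q) = False -> False = True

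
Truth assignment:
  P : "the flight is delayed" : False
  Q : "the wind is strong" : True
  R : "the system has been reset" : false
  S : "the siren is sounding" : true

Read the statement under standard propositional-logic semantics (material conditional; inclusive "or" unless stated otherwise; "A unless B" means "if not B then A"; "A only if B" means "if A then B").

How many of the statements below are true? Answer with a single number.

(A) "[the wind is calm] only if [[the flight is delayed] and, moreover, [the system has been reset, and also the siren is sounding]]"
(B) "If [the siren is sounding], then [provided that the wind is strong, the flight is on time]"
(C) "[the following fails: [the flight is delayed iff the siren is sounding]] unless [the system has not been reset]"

3

(A): Formalization: ¬Q → (P ∧ (R ∧ S))

¬Q = ¬T = F
R ∧ S = F ∧ T = F
P ∧ (R ∧ S) = F ∧ F = F
¬Q → (P ∧ (R ∧ S)) = F → F = T
Hence (A) is true.

(B): This is S → (Q → ¬P).

¬P = ¬F = T
Q → ¬P = T → T = T
S → (Q → ¬P) = T → T = T
Hence (B) is true.

(C): This is ¬(P ↔ S) ∨ ¬R.

P ↔ S = F ↔ T = F
¬(P ↔ S) = ¬F = T
¬R = ¬F = T
¬(P ↔ S) ∨ ¬R = T ∨ T = T
So (C) is true.

3 of the 3 statements are true ((A), (B), (C)).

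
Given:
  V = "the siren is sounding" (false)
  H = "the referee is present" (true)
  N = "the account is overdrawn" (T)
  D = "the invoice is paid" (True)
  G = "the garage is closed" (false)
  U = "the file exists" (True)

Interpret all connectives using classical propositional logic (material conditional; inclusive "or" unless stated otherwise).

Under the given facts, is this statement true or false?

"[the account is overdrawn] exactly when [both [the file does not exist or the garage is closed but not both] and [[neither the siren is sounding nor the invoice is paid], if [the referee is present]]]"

False

Parsed as N <-> ((~U xor G) & (H -> (V nor D)))

~U = ~T = F
~U xor G = F xor F = F
V nor D = F nor T = F
H -> (V nor D) = T -> F = F
(~U xor G) & (H -> (V nor D)) = F & F = F
N <-> ((~U xor G) & (H -> (V nor D))) = T <-> F = F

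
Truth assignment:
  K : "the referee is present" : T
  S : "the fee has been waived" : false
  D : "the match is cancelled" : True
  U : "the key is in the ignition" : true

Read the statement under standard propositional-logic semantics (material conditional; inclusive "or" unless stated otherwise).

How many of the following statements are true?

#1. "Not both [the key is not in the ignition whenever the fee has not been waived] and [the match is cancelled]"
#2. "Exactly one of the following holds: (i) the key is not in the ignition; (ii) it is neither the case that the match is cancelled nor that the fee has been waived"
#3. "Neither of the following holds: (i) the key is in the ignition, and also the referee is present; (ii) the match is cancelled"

1

#1: This is (not S -> not U) nand D.

not S = not False = True
not U = not True = False
not S -> not U = True -> False = False
(not S -> not U) nand D = False nand True = True
So #1 is true.

#2: Parsed as not U xor (D nor S)

not U = not True = False
D nor S = True nor False = False
not U xor (D nor S) = False xor False = False
So #2 is false.

#3: This is (U and K) nor D.

U and K = True and True = True
(U and K) nor D = True nor True = False
Thus #3 is false.

Count: 1.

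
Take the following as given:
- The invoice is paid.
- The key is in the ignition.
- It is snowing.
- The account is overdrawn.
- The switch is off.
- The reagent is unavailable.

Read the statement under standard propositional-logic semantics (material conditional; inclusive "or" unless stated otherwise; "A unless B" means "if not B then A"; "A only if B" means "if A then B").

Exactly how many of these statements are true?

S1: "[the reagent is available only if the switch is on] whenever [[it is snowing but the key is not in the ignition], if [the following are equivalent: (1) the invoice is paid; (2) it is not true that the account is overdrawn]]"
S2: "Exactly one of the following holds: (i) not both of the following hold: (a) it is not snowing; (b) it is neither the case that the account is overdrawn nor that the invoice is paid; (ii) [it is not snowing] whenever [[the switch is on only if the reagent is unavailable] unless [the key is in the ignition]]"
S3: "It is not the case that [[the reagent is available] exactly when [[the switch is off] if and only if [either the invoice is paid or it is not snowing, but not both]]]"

Let N = "the invoice is paid" (T), R = "the account is overdrawn" (T), P = "it is snowing" (T), D = "the key is in the ignition" (T), G = "the reagent is available" (F), H = "the switch is on" (F).

S1: Formalization: ((N <-> ~R) -> (P & ~D)) -> (G -> H)

~R = ~T = F
N <-> ~R = T <-> F = F
~D = ~T = F
P & ~D = T & F = F
(N <-> ~R) -> (P & ~D) = F -> F = T
G -> H = F -> F = T
((N <-> ~R) -> (P & ~D)) -> (G -> H) = T -> T = T
Hence S1 is true.

S2: Parsed as (~P nand (R nor N)) xor (((H -> ~G) | D) -> ~P)

~P = ~T = F
R nor N = T nor T = F
~P nand (R nor N) = F nand F = T
~G = ~F = T
H -> ~G = F -> T = T
(H -> ~G) | D = T | T = T
~P = ~T = F
((H -> ~G) | D) -> ~P = T -> F = F
(~P nand (R nor N)) xor (((H -> ~G) | D) -> ~P) = T xor F = T
Thus S2 is true.

S3: In symbols: ~(G <-> (~H <-> (N xor ~P)))

~H = ~F = T
~P = ~T = F
N xor ~P = T xor F = T
~H <-> (N xor ~P) = T <-> T = T
G <-> (~H <-> (N xor ~P)) = F <-> T = F
~(G <-> (~H <-> (N xor ~P))) = ~F = T
Hence S3 is true.

3 of the 3 statements are true (S1, S2, S3).

3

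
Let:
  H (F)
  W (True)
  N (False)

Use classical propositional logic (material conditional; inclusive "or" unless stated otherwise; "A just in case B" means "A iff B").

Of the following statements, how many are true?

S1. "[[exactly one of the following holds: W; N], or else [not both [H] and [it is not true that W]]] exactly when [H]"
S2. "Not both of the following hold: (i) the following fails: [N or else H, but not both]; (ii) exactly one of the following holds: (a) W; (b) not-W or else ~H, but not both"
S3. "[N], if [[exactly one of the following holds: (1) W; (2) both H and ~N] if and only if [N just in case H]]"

S1: Formalization: ((W ⊕ N) ∨ (H ↑ ¬W)) ↔ H

W ⊕ N = T ⊕ F = T
¬W = ¬T = F
H ↑ ¬W = F ↑ F = T
(W ⊕ N) ∨ (H ↑ ¬W) = T ∨ T = T
((W ⊕ N) ∨ (H ↑ ¬W)) ↔ H = T ↔ F = F
So S1 is false.

S2: Formalization: ¬(N ⊕ H) ↑ (W ⊕ (¬W ⊕ ¬H))

N ⊕ H = F ⊕ F = F
¬(N ⊕ H) = ¬F = T
¬W = ¬T = F
¬H = ¬F = T
¬W ⊕ ¬H = F ⊕ T = T
W ⊕ (¬W ⊕ ¬H) = T ⊕ T = F
¬(N ⊕ H) ↑ (W ⊕ (¬W ⊕ ¬H)) = T ↑ F = T
Hence S2 is true.

S3: Formalization: ((W ⊕ (H ∧ ¬N)) ↔ (N ↔ H)) → N

¬N = ¬F = T
H ∧ ¬N = F ∧ T = F
W ⊕ (H ∧ ¬N) = T ⊕ F = T
N ↔ H = F ↔ F = T
(W ⊕ (H ∧ ¬N)) ↔ (N ↔ H) = T ↔ T = T
((W ⊕ (H ∧ ¬N)) ↔ (N ↔ H)) → N = T → F = F
Thus S3 is false.

True statements: 1.

1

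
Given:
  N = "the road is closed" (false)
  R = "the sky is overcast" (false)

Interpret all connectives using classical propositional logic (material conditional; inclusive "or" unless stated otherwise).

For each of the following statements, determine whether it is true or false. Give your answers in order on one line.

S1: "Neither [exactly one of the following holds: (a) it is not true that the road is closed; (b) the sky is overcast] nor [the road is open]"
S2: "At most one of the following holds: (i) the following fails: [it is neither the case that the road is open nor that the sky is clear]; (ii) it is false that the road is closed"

S1 False, S2 False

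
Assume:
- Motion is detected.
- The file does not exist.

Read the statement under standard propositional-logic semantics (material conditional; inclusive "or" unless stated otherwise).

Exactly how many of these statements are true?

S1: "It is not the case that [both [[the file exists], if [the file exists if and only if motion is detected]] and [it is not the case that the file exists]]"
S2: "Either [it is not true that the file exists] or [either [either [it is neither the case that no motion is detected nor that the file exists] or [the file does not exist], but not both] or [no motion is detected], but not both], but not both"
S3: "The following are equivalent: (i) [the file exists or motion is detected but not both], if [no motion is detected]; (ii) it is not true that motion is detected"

Let Q = "the file exists" (False), P = "motion is detected" (True).

S1: Parsed as not (((Q iff P) -> Q) and not Q)

Q iff P = False iff True = False
(Q iff P) -> Q = False -> False = True
not Q = not False = True
((Q iff P) -> Q) and not Q = True and True = True
not (((Q iff P) -> Q) and not Q) = not True = False
So S1 is false.

S2: Parsed as not Q xor (((not P nor Q) xor not Q) xor not P)

not Q = not False = True
not P = not True = False
not P nor Q = False nor False = True
not Q = not False = True
(not P nor Q) xor not Q = True xor True = False
not P = not True = False
((not P nor Q) xor not Q) xor not P = False xor False = False
not Q xor (((not P nor Q) xor not Q) xor not P) = True xor False = True
Thus S2 is true.

S3: In symbols: (not P -> (Q xor P)) iff not P

not P = not True = False
Q xor P = False xor True = True
not P -> (Q xor P) = False -> True = True
not P = not True = False
(not P -> (Q xor P)) iff not P = True iff False = False
So S3 is false.

True statements: 1 (S2).

1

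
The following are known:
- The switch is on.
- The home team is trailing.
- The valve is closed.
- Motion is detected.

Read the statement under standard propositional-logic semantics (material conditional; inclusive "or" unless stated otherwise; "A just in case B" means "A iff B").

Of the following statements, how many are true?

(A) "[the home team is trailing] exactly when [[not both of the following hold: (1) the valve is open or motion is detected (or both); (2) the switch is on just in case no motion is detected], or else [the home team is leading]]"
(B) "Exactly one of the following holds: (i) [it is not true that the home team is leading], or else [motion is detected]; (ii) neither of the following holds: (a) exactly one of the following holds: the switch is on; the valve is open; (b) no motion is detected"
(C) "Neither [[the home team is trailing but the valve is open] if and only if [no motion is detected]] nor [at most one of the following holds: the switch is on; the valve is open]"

2

Let Q = "the home team is leading" (F), R = "the valve is open" (F), S = "motion is detected" (T), P = "the switch is on" (T).

(A): Formalization: ~Q <-> (((R | S) nand (P <-> ~S)) | Q)

~Q = ~F = T
R | S = F | T = T
~S = ~T = F
P <-> ~S = T <-> F = F
(R | S) nand (P <-> ~S) = T nand F = T
((R | S) nand (P <-> ~S)) | Q = T | F = T
~Q <-> (((R | S) nand (P <-> ~S)) | Q) = T <-> T = T
Hence (A) is true.

(B): Parsed as (~Q | S) xor ((P xor R) nor ~S)

~Q = ~F = T
~Q | S = T | T = T
P xor R = T xor F = T
~S = ~T = F
(P xor R) nor ~S = T nor F = F
(~Q | S) xor ((P xor R) nor ~S) = T xor F = T
Thus (B) is true.

(C): Formalization: ((~Q & R) <-> ~S) nor (P nand R)

~Q = ~F = T
~Q & R = T & F = F
~S = ~T = F
(~Q & R) <-> ~S = F <-> F = T
P nand R = T nand F = T
((~Q & R) <-> ~S) nor (P nand R) = T nor T = F
Hence (C) is false.

Count: 2.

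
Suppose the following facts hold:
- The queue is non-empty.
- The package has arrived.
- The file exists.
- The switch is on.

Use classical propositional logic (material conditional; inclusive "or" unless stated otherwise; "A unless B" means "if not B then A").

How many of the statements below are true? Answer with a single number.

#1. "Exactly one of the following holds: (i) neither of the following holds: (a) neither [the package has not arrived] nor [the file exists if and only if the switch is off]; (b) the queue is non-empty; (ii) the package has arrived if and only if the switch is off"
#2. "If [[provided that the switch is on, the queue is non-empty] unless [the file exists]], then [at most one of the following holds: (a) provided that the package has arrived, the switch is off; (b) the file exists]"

1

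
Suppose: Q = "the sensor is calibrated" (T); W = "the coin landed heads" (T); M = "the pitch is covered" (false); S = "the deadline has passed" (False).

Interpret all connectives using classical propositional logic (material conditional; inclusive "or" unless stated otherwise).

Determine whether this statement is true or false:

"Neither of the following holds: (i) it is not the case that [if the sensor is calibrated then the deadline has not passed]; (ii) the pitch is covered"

Formalization: ~(Q -> ~S) nor M

~S = ~F = T
Q -> ~S = T -> T = T
~(Q -> ~S) = ~T = F
~(Q -> ~S) nor M = F nor F = T

True.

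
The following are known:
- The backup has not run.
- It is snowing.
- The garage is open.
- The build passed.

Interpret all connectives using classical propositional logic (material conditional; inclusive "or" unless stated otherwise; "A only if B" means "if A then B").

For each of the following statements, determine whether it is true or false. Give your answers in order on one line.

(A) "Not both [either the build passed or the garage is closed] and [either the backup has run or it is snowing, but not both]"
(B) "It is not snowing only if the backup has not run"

Let S = "the build passed" (T), R = "the garage is closed" (F), P = "the backup has run" (F), Q = "it is snowing" (T).

(A): This is (S ∨ R) ↑ (P ⊕ Q).

S ∨ R = T ∨ F = T
P ⊕ Q = F ⊕ T = T
(S ∨ R) ↑ (P ⊕ Q) = T ↑ T = F
So (A) is false.

(B): Parsed as ¬Q → ¬P

¬Q = ¬T = F
¬P = ¬F = T
¬Q → ¬P = F → T = T
Hence (B) is true.

(A) F; (B) T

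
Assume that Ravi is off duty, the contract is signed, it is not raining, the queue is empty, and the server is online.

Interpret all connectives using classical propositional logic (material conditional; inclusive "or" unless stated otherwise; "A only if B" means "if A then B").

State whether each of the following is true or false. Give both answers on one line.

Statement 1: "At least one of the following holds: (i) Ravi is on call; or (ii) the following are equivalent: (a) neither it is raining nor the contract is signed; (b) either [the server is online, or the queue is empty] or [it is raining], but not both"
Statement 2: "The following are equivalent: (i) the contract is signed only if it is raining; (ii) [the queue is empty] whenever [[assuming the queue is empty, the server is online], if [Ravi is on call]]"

Let K = "Ravi is on call" (False), L = "it is raining" (False), Q = "the contract is signed" (True), V = "the server is online" (True), H = "the queue is empty" (True).

Statement 1: Formalization: K or ((L nor Q) iff ((V or H) xor L))

L nor Q = False nor True = False
V or H = True or True = True
(V or H) xor L = True xor False = True
(L nor Q) iff ((V or H) xor L) = False iff True = False
K or ((L nor Q) iff ((V or H) xor L)) = False or False = False
So Statement 1 is false.

Statement 2: In symbols: (Q -> L) iff ((K -> (H -> V)) -> H)

Q -> L = True -> False = False
H -> V = True -> True = True
K -> (H -> V) = False -> True = True
(K -> (H -> V)) -> H = True -> True = True
(Q -> L) iff ((K -> (H -> V)) -> H) = False iff True = False
Hence Statement 2 is false.

Statement 1 false; Statement 2 false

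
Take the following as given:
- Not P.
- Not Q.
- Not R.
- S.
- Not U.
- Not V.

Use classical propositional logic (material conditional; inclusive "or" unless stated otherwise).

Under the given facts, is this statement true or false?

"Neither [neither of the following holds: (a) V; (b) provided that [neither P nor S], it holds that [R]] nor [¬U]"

The statement is false.

In symbols: (V nor ((P nor S) -> R)) nor ~U

P nor S = F nor T = F
(P nor S) -> R = F -> F = T
V nor ((P nor S) -> R) = F nor T = F
~U = ~F = T
(V nor ((P nor S) -> R)) nor ~U = F nor T = F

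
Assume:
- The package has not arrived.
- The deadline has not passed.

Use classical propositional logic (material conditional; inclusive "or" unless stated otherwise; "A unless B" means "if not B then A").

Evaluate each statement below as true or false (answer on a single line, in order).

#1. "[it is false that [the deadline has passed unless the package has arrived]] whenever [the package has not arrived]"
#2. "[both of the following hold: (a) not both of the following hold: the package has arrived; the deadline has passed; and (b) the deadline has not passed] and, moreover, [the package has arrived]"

Let P = "the package has arrived" (F), Q = "the deadline has passed" (F).

#1: In symbols: ¬P → ¬(Q ∨ P)

¬P = ¬F = T
Q ∨ P = F ∨ F = F
¬(Q ∨ P) = ¬F = T
¬P → ¬(Q ∨ P) = T → T = T
Hence #1 is true.

#2: Formalization: ((P ↑ Q) ∧ ¬Q) ∧ P

P ↑ Q = F ↑ F = T
¬Q = ¬F = T
(P ↑ Q) ∧ ¬Q = T ∧ T = T
((P ↑ Q) ∧ ¬Q) ∧ P = T ∧ F = F
Thus #2 is false.

#1 T / #2 F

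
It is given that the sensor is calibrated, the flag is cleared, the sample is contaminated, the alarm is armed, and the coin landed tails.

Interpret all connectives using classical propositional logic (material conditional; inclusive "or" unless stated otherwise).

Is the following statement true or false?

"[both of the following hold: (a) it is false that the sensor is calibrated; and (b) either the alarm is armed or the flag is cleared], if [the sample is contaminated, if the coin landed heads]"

The statement is false.

Let U = "the coin landed heads" (False), S = "the sample is contaminated" (True), D = "the sensor is calibrated" (True), K = "the alarm is armed" (True), M = "the flag is set" (False).
This is (U -> S) -> (not D and (K or not M)).

U -> S = False -> True = True
not D = not True = False
not M = not False = True
K or not M = True or True = True
not D and (K or not M) = False and True = False
(U -> S) -> (not D and (K or not M)) = True -> False = False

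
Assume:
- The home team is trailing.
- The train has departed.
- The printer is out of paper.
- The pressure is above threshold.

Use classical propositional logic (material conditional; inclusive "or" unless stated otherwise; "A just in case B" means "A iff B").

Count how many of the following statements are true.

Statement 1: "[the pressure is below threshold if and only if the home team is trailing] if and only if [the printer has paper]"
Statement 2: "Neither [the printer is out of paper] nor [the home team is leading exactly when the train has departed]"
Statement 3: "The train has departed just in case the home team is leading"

Let P = "the pressure is above threshold" (T), W = "the home team is leading" (F), M = "the printer has paper" (F), N = "the train has departed" (T).

Statement 1: In symbols: (¬P ↔ ¬W) ↔ M

¬P = ¬T = F
¬W = ¬F = T
¬P ↔ ¬W = F ↔ T = F
(¬P ↔ ¬W) ↔ M = F ↔ F = T
So Statement 1 is true.

Statement 2: In symbols: ¬M ↓ (W ↔ N)

¬M = ¬F = T
W ↔ N = F ↔ T = F
¬M ↓ (W ↔ N) = T ↓ F = F
Hence Statement 2 is false.

Statement 3: This is N ↔ W.

N ↔ W = T ↔ F = F
Hence Statement 3 is false.

1 of the 3 statements is true (Statement 1).

1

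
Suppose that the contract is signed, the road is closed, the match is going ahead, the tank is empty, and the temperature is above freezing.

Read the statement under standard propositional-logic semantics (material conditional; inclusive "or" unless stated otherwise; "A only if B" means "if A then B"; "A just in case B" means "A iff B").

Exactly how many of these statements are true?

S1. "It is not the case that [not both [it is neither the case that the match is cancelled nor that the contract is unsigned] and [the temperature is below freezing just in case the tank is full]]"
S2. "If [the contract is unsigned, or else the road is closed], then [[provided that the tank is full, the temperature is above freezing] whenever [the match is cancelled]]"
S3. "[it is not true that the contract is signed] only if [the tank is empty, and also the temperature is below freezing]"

3

Let R = "the match is cancelled" (False), P = "the contract is signed" (True), U = "the temperature is below freezing" (False), S = "the tank is full" (False), Q = "the road is closed" (True).

S1: This is not ((R nor not P) nand (U iff S)).

not P = not True = False
R nor not P = False nor False = True
U iff S = False iff False = True
(R nor not P) nand (U iff S) = True nand True = False
not ((R nor not P) nand (U iff S)) = not False = True
Thus S1 is true.

S2: In symbols: (not P or Q) -> (R -> (S -> not U))

not P = not True = False
not P or Q = False or True = True
not U = not False = True
S -> not U = False -> True = True
R -> (S -> not U) = False -> True = True
(not P or Q) -> (R -> (S -> not U)) = True -> True = True
Thus S2 is true.

S3: In symbols: not P -> (not S and U)

not P = not True = False
not S = not False = True
not S and U = True and False = False
not P -> (not S and U) = False -> False = True
Thus S3 is true.

Count: 3.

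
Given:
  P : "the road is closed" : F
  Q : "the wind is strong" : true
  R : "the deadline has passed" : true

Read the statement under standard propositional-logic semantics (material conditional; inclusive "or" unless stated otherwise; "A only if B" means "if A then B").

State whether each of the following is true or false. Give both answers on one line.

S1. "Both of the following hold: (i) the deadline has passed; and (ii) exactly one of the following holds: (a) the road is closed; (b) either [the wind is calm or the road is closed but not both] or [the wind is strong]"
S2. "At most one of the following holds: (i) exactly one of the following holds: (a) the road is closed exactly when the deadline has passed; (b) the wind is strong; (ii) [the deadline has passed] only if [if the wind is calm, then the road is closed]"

S1 T / S2 F

S1: Formalization: R & (P xor ((~Q xor P) | Q))

~Q = ~T = F
~Q xor P = F xor F = F
(~Q xor P) | Q = F | T = T
P xor ((~Q xor P) | Q) = F xor T = T
R & (P xor ((~Q xor P) | Q)) = T & T = T
Hence S1 is true.

S2: Formalization: ((P <-> R) xor Q) nand (R -> (~Q -> P))

P <-> R = F <-> T = F
(P <-> R) xor Q = F xor T = T
~Q = ~T = F
~Q -> P = F -> F = T
R -> (~Q -> P) = T -> T = T
((P <-> R) xor Q) nand (R -> (~Q -> P)) = T nand T = F
Hence S2 is false.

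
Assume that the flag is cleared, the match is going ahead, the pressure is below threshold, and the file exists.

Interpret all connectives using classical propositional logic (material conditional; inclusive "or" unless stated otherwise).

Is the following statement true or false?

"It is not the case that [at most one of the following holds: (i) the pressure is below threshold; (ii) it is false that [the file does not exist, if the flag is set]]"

Let R = "the pressure is above threshold" (False), P = "the flag is set" (False), S = "the file exists" (True).
Formalization: not (not R nand not (P -> not S))

not R = not False = True
not S = not True = False
P -> not S = False -> False = True
not (P -> not S) = not True = False
not R nand not (P -> not S) = True nand False = True
not (not R nand not (P -> not S)) = not True = False

false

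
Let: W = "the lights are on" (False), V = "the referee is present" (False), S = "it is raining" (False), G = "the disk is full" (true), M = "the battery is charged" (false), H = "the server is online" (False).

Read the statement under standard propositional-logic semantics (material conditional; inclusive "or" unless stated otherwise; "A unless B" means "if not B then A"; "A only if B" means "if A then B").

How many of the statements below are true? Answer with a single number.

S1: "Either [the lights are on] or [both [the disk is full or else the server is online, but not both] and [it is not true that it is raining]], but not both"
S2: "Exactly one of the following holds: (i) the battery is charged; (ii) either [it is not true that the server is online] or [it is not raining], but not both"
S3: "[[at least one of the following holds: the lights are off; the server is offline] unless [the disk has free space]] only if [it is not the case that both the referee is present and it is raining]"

S1: This is W xor ((G xor H) and not S).

G xor H = True xor False = True
not S = not False = True
(G xor H) and not S = True and True = True
W xor ((G xor H) and not S) = False xor True = True
So S1 is true.

S2: Parsed as M xor (not H xor not S)

not H = not False = True
not S = not False = True
not H xor not S = True xor True = False
M xor (not H xor not S) = False xor False = False
So S2 is false.

S3: Parsed as ((not W or not H) or not G) -> (V nand S)

not W = not False = True
not H = not False = True
not W or not H = True or True = True
not G = not True = False
(not W or not H) or not G = True or False = True
V nand S = False nand False = True
((not W or not H) or not G) -> (V nand S) = True -> True = True
Hence S3 is true.

True statements: 2 (S1, S3).

2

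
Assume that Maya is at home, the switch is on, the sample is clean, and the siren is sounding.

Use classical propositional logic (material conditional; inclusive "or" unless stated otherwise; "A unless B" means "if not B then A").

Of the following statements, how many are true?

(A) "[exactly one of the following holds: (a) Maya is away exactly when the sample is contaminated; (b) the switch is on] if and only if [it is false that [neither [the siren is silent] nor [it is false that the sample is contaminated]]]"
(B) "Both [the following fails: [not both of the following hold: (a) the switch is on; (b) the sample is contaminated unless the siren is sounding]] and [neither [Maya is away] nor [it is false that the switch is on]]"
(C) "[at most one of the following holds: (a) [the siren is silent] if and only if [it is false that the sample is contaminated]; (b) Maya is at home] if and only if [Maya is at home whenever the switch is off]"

2

Let P = "Maya is at home" (T), R = "the sample is contaminated" (F), Q = "the switch is on" (T), S = "the siren is sounding" (T).

(A): This is ((¬P ↔ R) ⊕ Q) ↔ ¬(¬S ↓ ¬R).

¬P = ¬T = F
¬P ↔ R = F ↔ F = T
(¬P ↔ R) ⊕ Q = T ⊕ T = F
¬S = ¬T = F
¬R = ¬F = T
¬S ↓ ¬R = F ↓ T = F
¬(¬S ↓ ¬R) = ¬F = T
((¬P ↔ R) ⊕ Q) ↔ ¬(¬S ↓ ¬R) = F ↔ T = F
So (A) is false.

(B): In symbols: ¬(Q ↑ (R ∨ S)) ∧ (¬P ↓ ¬Q)

R ∨ S = F ∨ T = T
Q ↑ (R ∨ S) = T ↑ T = F
¬(Q ↑ (R ∨ S)) = ¬F = T
¬P = ¬T = F
¬Q = ¬T = F
¬P ↓ ¬Q = F ↓ F = T
¬(Q ↑ (R ∨ S)) ∧ (¬P ↓ ¬Q) = T ∧ T = T
Hence (B) is true.

(C): Parsed as ((¬S ↔ ¬R) ↑ P) ↔ (¬Q → P)

¬S = ¬T = F
¬R = ¬F = T
¬S ↔ ¬R = F ↔ T = F
(¬S ↔ ¬R) ↑ P = F ↑ T = T
¬Q = ¬T = F
¬Q → P = F → T = T
((¬S ↔ ¬R) ↑ P) ↔ (¬Q → P) = T ↔ T = T
Thus (C) is true.

True statements: 2 ((B), (C)).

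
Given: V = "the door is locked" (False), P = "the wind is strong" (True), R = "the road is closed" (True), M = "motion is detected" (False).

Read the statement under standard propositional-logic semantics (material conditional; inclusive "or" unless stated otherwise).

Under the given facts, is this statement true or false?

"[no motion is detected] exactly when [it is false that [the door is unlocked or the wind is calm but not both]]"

False.

Values: M=F, V=F, P=T.
Formalization: ~M <-> ~(~V xor ~P)

~M = ~F = T
~V = ~F = T
~P = ~T = F
~V xor ~P = T xor F = T
~(~V xor ~P) = ~T = F
~M <-> ~(~V xor ~P) = T <-> F = F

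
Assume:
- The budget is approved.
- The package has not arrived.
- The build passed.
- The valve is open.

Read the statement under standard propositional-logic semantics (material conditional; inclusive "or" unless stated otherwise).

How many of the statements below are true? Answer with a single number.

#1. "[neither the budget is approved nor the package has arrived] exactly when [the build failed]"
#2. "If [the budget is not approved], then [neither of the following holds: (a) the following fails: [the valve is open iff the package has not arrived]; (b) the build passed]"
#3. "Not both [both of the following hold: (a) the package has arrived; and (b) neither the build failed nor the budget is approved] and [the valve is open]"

Let P = "the budget is approved" (T), K = "the package has arrived" (F), R = "the build passed" (T), D = "the valve is open" (T).

#1: This is (P ↓ K) ↔ ¬R.

P ↓ K = T ↓ F = F
¬R = ¬T = F
(P ↓ K) ↔ ¬R = F ↔ F = T
Thus #1 is true.

#2: In symbols: ¬P → (¬(D ↔ ¬K) ↓ R)

¬P = ¬T = F
¬K = ¬F = T
D ↔ ¬K = T ↔ T = T
¬(D ↔ ¬K) = ¬T = F
¬(D ↔ ¬K) ↓ R = F ↓ T = F
¬P → (¬(D ↔ ¬K) ↓ R) = F → F = T
Thus #2 is true.

#3: Parsed as (K ∧ (¬R ↓ P)) ↑ D

¬R = ¬T = F
¬R ↓ P = F ↓ T = F
K ∧ (¬R ↓ P) = F ∧ F = F
(K ∧ (¬R ↓ P)) ↑ D = F ↑ T = T
Thus #3 is true.

True statements: 3.

3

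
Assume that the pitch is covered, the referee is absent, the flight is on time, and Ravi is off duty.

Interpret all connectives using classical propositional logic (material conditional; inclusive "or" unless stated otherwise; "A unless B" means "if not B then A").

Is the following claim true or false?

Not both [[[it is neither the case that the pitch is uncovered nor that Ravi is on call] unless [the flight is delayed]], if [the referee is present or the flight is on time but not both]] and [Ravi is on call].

Let Q = "the referee is present" (F), U = "the flight is delayed" (F), V = "the pitch is covered" (T), D = "Ravi is on call" (F).
This is ((Q xor ~U) -> ((~V nor D) | U)) nand D.

~U = ~F = T
Q xor ~U = F xor T = T
~V = ~T = F
~V nor D = F nor F = T
(~V nor D) | U = T | F = T
(Q xor ~U) -> ((~V nor D) | U) = T -> T = T
((Q xor ~U) -> ((~V nor D) | U)) nand D = T nand F = T

True.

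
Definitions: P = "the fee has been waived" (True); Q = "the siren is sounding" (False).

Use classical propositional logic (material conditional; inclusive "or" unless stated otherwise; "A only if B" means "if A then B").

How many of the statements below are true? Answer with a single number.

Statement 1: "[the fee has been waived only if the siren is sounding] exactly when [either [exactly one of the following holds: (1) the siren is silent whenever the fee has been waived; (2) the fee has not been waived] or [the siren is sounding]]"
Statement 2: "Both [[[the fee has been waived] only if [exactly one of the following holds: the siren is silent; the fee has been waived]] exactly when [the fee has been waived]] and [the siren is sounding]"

Statement 1: Parsed as (P -> Q) <-> (((P -> ~Q) xor ~P) | Q)

P -> Q = T -> F = F
~Q = ~F = T
P -> ~Q = T -> T = T
~P = ~T = F
(P -> ~Q) xor ~P = T xor F = T
((P -> ~Q) xor ~P) | Q = T | F = T
(P -> Q) <-> (((P -> ~Q) xor ~P) | Q) = F <-> T = F
Hence Statement 1 is false.

Statement 2: This is ((P -> (~Q xor P)) <-> P) & Q.

~Q = ~F = T
~Q xor P = T xor T = F
P -> (~Q xor P) = T -> F = F
(P -> (~Q xor P)) <-> P = F <-> T = F
((P -> (~Q xor P)) <-> P) & Q = F & F = F
So Statement 2 is false.

Count: 0.

0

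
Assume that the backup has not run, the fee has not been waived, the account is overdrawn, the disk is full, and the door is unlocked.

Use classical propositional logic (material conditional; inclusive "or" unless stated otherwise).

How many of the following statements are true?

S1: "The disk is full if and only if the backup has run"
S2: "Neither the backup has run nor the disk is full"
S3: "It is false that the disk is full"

Let S = "the disk is full" (T), P = "the backup has run" (F).

S1: In symbols: S <-> P

S <-> P = T <-> F = F
Hence S1 is false.

S2: In symbols: P nor S

P nor S = F nor T = F
Thus S2 is false.

S3: Parsed as ~S

~S = ~T = F
Thus S3 is false.

Count: 0.

0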